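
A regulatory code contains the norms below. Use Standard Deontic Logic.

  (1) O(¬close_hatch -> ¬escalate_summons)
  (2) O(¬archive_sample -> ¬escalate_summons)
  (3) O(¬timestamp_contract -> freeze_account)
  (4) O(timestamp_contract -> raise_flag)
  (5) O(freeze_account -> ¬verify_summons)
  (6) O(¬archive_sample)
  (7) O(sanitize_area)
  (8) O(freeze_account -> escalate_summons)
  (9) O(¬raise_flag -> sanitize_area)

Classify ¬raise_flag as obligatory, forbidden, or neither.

Premise 6 gives O(¬archive_sample).
Applying K to premise 2 (O(¬archive_sample -> ¬escalate_summons)) and O(¬archive_sample) yields O(¬escalate_summons).
Premise 8 is O(freeze_account -> escalate_summons); contrapositively O(¬escalate_summons -> ¬freeze_account). Since O(¬escalate_summons) holds, K gives O(¬freeze_account).
Premise 3, O(¬timestamp_contract -> freeze_account), contraposes to O(¬freeze_account -> timestamp_contract); with O(¬freeze_account) we get O(timestamp_contract).
From O(timestamp_contract) and premise 4, O(timestamp_contract -> raise_flag), we obtain O(raise_flag).
Premises 1, 5, 7, 9 do not contribute to this derivation.
Thus O(raise_flag), which is F(¬raise_flag): ¬raise_flag is forbidden.

Forbidden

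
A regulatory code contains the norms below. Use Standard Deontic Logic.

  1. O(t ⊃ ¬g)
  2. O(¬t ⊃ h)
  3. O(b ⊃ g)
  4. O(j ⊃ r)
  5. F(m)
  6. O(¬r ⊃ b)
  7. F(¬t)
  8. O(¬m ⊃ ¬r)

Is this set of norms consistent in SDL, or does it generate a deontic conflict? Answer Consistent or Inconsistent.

Premise 7 is F(¬t), i.e. O(t).
With premise 1, O(t ⊃ ¬g), the K-axiom yields O(¬g).
Premise 3, O(b ⊃ g), contraposes to O(¬g ⊃ ¬b); with O(¬g) we get O(¬b).
The contrapositive of premise 6 (O(¬r ⊃ b)) is O(¬b ⊃ r), and O(¬b) is already established, so O(r).
Premise 8 is O(¬m ⊃ ¬r); contrapositively O(r ⊃ m). Since O(r) holds, K gives O(m).
Yet premise 5 is F(m), i.e. O(¬m).
We now have both O(m) and O(¬m) — m is simultaneously obligatory and forbidden, violating the D-axiom.

Inconsistent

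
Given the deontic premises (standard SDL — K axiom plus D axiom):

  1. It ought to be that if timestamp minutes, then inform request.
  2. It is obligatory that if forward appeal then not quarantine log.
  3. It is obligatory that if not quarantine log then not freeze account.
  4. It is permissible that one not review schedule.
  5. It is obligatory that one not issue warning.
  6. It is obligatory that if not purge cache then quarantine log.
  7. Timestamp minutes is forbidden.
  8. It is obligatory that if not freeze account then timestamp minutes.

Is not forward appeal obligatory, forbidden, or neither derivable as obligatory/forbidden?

Obligatory

Premise 7 is F(timestamp_minutes), i.e. O(¬timestamp_minutes).
Premise 8 is O(¬freeze_account → timestamp_minutes); contrapositively O(¬timestamp_minutes → freeze_account). Since O(¬timestamp_minutes) holds, K gives O(freeze_account).
Premise 3 is O(¬quarantine_log → ¬freeze_account); contrapositively O(freeze_account → quarantine_log). Since O(freeze_account) holds, K gives O(quarantine_log).
Premise 2, O(forward_appeal → ¬quarantine_log), contraposes to O(quarantine_log → ¬forward_appeal); with O(quarantine_log) we get O(¬forward_appeal).
Premises 1, 4, 5, 6 do not contribute to this derivation.
Hence ¬forward_appeal is obligatory.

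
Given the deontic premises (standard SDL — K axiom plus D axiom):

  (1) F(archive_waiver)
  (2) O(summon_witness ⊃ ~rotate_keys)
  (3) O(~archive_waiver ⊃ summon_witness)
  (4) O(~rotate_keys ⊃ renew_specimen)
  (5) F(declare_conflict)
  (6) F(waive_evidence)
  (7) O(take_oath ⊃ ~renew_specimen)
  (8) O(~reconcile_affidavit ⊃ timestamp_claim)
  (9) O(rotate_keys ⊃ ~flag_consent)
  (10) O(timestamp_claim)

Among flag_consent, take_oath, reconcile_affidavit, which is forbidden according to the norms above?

Premise 1, F(archive_waiver), is equivalent to O(~archive_waiver).
With premise 3, O(~archive_waiver ⊃ summon_witness), the K-axiom yields O(summon_witness).
Applying K to premise 2 (O(summon_witness ⊃ ~rotate_keys)) and O(summon_witness) yields O(~rotate_keys).
Applying K to premise 4 (O(~rotate_keys ⊃ renew_specimen)) and O(~rotate_keys) yields O(renew_specimen).
Premise 7 is O(take_oath ⊃ ~renew_specimen); contrapositively O(renew_specimen ⊃ ~take_oath). Since O(renew_specimen) holds, K gives O(~take_oath).
So O(~take_oath) holds, i.e. take_oath is forbidden. None of the other listed options is forbidden under the premises.

take_oath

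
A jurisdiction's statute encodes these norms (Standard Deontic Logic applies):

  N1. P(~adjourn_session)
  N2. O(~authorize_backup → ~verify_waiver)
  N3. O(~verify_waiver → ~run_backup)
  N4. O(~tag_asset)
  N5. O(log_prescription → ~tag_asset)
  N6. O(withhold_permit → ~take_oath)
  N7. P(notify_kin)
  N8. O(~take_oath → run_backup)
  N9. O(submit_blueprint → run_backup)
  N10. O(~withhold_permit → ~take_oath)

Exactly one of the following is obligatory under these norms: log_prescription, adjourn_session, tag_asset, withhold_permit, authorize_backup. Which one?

By case analysis on ~withhold_permit: premise 10 gives O(~withhold_permit → ~take_oath) and premise 6 gives O(withhold_permit → ~take_oath), so O(~take_oath) either way.
From O(~take_oath) and premise 8, O(~take_oath → run_backup), we obtain O(run_backup).
Premise 3, O(~verify_waiver → ~run_backup), contraposes to O(run_backup → verify_waiver); with O(run_backup) we get O(verify_waiver).
Premise 2 is O(~authorize_backup → ~verify_waiver); contrapositively O(verify_waiver → authorize_backup). Since O(verify_waiver) holds, K gives O(authorize_backup).
So O(authorize_backup) holds — authorize_backup is obligatory. None of the other listed options is made obligatory by any chain of premises.

authorize_backup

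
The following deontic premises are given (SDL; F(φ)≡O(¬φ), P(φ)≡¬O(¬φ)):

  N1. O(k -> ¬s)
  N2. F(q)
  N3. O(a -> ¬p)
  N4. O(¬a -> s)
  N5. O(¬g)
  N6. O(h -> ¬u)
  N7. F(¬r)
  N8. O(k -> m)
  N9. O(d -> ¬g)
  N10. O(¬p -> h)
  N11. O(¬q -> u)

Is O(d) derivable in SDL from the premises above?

No

Premise 9 is O(d -> ¬g); even if O(¬g) held, inferring O(d) would be affirming the consequent — invalid.
No other premise forces O(d). An ideal world satisfying every premise can still have d false, so O(d) is not derivable.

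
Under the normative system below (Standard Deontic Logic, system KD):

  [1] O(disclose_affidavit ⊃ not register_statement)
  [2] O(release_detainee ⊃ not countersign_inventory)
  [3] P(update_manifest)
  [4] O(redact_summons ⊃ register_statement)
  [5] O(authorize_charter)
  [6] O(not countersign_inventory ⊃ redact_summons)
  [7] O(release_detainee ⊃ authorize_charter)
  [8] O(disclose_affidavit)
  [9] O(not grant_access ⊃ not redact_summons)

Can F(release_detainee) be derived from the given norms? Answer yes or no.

Yes

From premise 8 we have O(disclose_affidavit).
Premise 1 is O(disclose_affidavit ⊃ not register_statement); since O(disclose_affidavit), deontic closure gives O(not register_statement).
The contrapositive of premise 4 (O(redact_summons ⊃ register_statement)) is O(not register_statement ⊃ not redact_summons), and O(not register_statement) is already established, so O(not redact_summons).
The contrapositive of premise 6 (O(not countersign_inventory ⊃ redact_summons)) is O(not redact_summons ⊃ countersign_inventory), and O(not redact_summons) is already established, so O(countersign_inventory).
Premise 2, O(release_detainee ⊃ not countersign_inventory), contraposes to O(countersign_inventory ⊃ not release_detainee); with O(countersign_inventory) we get O(not release_detainee).
Premises 3, 5, 7, 9 do not contribute to this derivation.
So O(not release_detainee) holds, i.e. F(release_detainee). The claim follows.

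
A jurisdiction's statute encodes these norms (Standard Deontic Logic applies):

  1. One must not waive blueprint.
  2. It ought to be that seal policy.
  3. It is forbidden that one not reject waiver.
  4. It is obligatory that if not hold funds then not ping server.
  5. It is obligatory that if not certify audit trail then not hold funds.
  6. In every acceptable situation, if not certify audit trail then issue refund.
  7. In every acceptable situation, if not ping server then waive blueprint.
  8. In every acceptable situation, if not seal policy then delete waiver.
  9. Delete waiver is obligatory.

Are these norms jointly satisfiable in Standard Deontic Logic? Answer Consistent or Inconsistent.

Consistent

Premise 8 is O(¬seal_policy → delete_waiver); even if O(delete_waiver) held, inferring O(¬seal_policy) would be affirming the consequent — invalid.
So O(¬seal_policy) is not derivable, and the apparent clash with O(seal_policy) does not arise.
A world satisfying every obligation exists (e.g. certify_audit_trail=true, delete_waiver=true, hold_funds=true, issue_refund=false, ping_server=true, reject_waiver=true, seal_policy=true, waive_blueprint=false); no atom is both obligatory and forbidden, so the set is consistent.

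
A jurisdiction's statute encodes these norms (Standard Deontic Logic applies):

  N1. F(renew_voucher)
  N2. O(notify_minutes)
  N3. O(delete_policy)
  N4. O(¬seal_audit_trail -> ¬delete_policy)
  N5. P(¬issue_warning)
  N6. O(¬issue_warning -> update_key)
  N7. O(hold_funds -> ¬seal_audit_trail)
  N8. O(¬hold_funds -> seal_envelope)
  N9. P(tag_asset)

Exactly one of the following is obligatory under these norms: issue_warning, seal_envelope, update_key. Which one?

seal_envelope

From premise 3 we have O(delete_policy).
Premise 4 is O(¬seal_audit_trail -> ¬delete_policy); contrapositively O(delete_policy -> seal_audit_trail). Since O(delete_policy) holds, K gives O(seal_audit_trail).
The contrapositive of premise 7 (O(hold_funds -> ¬seal_audit_trail)) is O(seal_audit_trail -> ¬hold_funds), and O(seal_audit_trail) is already established, so O(¬hold_funds).
From O(¬hold_funds) and premise 8, O(¬hold_funds -> seal_envelope), we obtain O(seal_envelope).
So O(seal_envelope) holds — seal_envelope is obligatory. None of the other listed options is made obligatory by any chain of premises.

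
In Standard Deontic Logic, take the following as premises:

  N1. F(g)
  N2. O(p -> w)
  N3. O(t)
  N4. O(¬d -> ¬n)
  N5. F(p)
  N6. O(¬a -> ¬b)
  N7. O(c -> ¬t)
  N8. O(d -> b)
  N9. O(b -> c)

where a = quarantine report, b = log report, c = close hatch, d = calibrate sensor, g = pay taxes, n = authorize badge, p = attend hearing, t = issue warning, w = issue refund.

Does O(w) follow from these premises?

No

Premise 2 is O(p -> w), but O(p) is not derivable from the premises, so it does not yield O(w).
No other premise forces O(w). An ideal world satisfying every premise can still have w false, so O(w) is not derivable.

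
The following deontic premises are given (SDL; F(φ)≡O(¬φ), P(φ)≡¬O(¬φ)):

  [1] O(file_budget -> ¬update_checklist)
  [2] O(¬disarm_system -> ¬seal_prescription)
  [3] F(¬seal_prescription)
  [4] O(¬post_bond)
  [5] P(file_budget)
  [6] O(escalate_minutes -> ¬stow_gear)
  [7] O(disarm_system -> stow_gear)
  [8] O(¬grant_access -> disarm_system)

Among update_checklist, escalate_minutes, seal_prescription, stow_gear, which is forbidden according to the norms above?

escalate_minutes

Premise 3, F(¬seal_prescription), is equivalent to O(seal_prescription).
The contrapositive of premise 2 (O(¬disarm_system -> ¬seal_prescription)) is O(seal_prescription -> disarm_system), and O(seal_prescription) is already established, so O(disarm_system).
Premise 7 is O(disarm_system -> stow_gear); since O(disarm_system), deontic closure gives O(stow_gear).
Premise 6, O(escalate_minutes -> ¬stow_gear), contraposes to O(stow_gear -> ¬escalate_minutes); with O(stow_gear) we get O(¬escalate_minutes).
So O(¬escalate_minutes) holds, i.e. escalate_minutes is forbidden. None of the other listed options is forbidden under the premises.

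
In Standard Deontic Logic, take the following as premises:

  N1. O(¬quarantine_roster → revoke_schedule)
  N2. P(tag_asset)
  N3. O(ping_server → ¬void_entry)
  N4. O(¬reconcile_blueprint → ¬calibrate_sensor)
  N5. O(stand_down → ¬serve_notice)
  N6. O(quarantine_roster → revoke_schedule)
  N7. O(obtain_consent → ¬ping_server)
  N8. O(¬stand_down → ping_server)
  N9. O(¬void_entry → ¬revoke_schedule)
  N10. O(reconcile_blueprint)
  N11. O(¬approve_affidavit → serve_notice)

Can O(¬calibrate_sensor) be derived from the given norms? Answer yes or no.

No

Premise 4 is O(¬reconcile_blueprint → ¬calibrate_sensor), but O(¬reconcile_blueprint) is not derivable from the premises, so it does not yield O(¬calibrate_sensor).
No other premise forces O(¬calibrate_sensor). An ideal world satisfying every premise can still have ¬calibrate_sensor false, so O(¬calibrate_sensor) is not derivable.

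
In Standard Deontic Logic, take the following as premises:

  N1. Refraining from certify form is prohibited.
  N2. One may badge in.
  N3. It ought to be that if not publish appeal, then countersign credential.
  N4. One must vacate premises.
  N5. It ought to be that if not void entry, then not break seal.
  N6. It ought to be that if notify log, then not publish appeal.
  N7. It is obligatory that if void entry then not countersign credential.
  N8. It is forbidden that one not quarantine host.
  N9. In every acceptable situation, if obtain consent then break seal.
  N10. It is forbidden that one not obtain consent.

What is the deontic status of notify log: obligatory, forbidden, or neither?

Premise 10 is F(¬obtain_consent), i.e. O(obtain_consent).
Premise 9 is O(obtain_consent → break_seal); since O(obtain_consent), deontic closure gives O(break_seal).
The contrapositive of premise 5 (O(¬void_entry → ¬break_seal)) is O(break_seal → void_entry), and O(break_seal) is already established, so O(void_entry).
Premise 7 is O(void_entry → ¬countersign_credential); since O(void_entry), deontic closure gives O(¬countersign_credential).
The contrapositive of premise 3 (O(¬publish_appeal → countersign_credential)) is O(¬countersign_credential → publish_appeal), and O(¬countersign_credential) is already established, so O(publish_appeal).
Premise 6 is O(notify_log → ¬publish_appeal); contrapositively O(publish_appeal → ¬notify_log). Since O(publish_appeal) holds, K gives O(¬notify_log).
Premises 1, 2, 4, 8 do not contribute to this derivation.
Thus O(¬notify_log), which is F(notify_log): notify_log is forbidden.

Forbidden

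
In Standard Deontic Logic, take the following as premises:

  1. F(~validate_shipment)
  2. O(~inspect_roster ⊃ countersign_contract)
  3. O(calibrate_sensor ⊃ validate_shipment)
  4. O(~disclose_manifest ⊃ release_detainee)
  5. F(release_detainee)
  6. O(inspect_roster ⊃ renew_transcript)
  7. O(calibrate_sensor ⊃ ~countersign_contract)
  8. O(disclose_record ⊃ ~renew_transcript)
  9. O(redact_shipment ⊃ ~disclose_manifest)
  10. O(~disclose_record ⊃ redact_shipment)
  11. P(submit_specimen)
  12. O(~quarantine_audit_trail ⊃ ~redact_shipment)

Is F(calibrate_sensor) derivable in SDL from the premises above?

Premise 5 is F(release_detainee), i.e. O(~release_detainee).
Premise 4, O(~disclose_manifest ⊃ release_detainee), contraposes to O(~release_detainee ⊃ disclose_manifest); with O(~release_detainee) we get O(disclose_manifest).
The contrapositive of premise 9 (O(redact_shipment ⊃ ~disclose_manifest)) is O(disclose_manifest ⊃ ~redact_shipment), and O(disclose_manifest) is already established, so O(~redact_shipment).
Premise 10, O(~disclose_record ⊃ redact_shipment), contraposes to O(~redact_shipment ⊃ disclose_record); with O(~redact_shipment) we get O(disclose_record).
Premise 8 is O(disclose_record ⊃ ~renew_transcript); since O(disclose_record), deontic closure gives O(~renew_transcript).
The contrapositive of premise 6 (O(inspect_roster ⊃ renew_transcript)) is O(~renew_transcript ⊃ ~inspect_roster), and O(~renew_transcript) is already established, so O(~inspect_roster).
Applying K to premise 2 (O(~inspect_roster ⊃ countersign_contract)) and O(~inspect_roster) yields O(countersign_contract).
The contrapositive of premise 7 (O(calibrate_sensor ⊃ ~countersign_contract)) is O(countersign_contract ⊃ ~calibrate_sensor), and O(countersign_contract) is already established, so O(~calibrate_sensor).
Premises 1, 3, 11, 12 do not contribute to this derivation.
So O(~calibrate_sensor) holds, i.e. F(calibrate_sensor). The claim follows.

Yes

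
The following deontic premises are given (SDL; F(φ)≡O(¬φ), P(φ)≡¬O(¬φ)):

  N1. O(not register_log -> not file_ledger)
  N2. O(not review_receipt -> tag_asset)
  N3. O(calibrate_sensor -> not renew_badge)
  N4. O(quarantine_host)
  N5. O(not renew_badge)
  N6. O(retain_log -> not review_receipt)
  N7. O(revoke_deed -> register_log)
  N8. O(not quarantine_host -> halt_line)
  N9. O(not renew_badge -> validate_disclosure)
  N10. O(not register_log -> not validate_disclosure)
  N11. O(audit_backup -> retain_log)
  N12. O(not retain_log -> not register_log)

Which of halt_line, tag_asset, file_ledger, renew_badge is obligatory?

Premise 5 states O(not renew_badge) outright.
With premise 9, O(not renew_badge -> validate_disclosure), the K-axiom yields O(validate_disclosure).
Premise 10, O(not register_log -> not validate_disclosure), contraposes to O(validate_disclosure -> register_log); with O(validate_disclosure) we get O(register_log).
Premise 12, O(not retain_log -> not register_log), contraposes to O(register_log -> retain_log); with O(register_log) we get O(retain_log).
Premise 6 is O(retain_log -> not review_receipt); since O(retain_log), deontic closure gives O(not review_receipt).
With premise 2, O(not review_receipt -> tag_asset), the K-axiom yields O(tag_asset).
So O(tag_asset) holds — tag_asset is obligatory. None of the other listed options is made obligatory by any chain of premises.

tag_asset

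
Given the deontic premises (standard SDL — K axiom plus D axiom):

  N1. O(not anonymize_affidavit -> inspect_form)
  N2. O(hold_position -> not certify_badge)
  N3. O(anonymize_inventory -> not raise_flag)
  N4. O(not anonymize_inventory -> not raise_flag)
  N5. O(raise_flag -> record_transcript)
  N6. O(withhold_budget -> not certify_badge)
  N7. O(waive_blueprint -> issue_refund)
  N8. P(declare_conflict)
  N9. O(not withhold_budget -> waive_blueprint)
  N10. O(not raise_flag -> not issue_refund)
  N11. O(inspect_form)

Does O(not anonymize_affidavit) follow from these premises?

No

Premise 1 is O(not anonymize_affidavit -> inspect_form); even if O(inspect_form) held, inferring O(not anonymize_affidavit) would be affirming the consequent — invalid.
No other premise forces O(not anonymize_affidavit). An ideal world satisfying every premise can still have not anonymize_affidavit false, so O(not anonymize_affidavit) is not derivable.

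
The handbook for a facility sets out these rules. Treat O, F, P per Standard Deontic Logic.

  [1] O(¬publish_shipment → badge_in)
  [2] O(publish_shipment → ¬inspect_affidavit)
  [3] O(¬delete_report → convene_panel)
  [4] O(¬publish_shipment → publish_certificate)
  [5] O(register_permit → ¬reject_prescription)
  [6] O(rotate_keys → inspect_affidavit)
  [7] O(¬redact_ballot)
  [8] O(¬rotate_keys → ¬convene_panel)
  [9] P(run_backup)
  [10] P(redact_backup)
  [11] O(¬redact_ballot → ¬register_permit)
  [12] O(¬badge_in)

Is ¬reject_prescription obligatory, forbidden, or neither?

Neither

Premise 5 is O(register_permit → ¬reject_prescription), but O(register_permit) is not derivable from the premises, so it does not yield O(¬reject_prescription).
No premise or chain of K-axiom applications forces O(¬reject_prescription), and none forces O(reject_prescription). So ¬reject_prescription is neither obligatory nor forbidden under these norms.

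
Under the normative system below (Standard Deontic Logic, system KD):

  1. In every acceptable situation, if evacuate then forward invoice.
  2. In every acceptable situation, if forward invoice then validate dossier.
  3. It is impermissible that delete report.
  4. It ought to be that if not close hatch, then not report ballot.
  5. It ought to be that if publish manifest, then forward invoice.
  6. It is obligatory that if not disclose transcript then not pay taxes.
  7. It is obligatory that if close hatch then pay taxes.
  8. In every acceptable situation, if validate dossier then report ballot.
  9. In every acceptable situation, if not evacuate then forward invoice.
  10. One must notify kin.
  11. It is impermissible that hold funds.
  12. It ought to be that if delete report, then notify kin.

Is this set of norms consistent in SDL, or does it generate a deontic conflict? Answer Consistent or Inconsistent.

Premise 12 is O(delete_report → notify_kin); even if O(notify_kin) held, inferring O(delete_report) would be affirming the consequent — invalid.
So O(delete_report) is not derivable, and the apparent clash with O(¬delete_report) does not arise.
A world satisfying every obligation exists (e.g. close_hatch=true, delete_report=false, disclose_transcript=true, evacuate=false, forward_invoice=true, hold_funds=false, notify_kin=true, pay_taxes=true, publish_manifest=false, report_ballot=true, validate_dossier=true); no atom is both obligatory and forbidden, so the set is consistent.

Consistent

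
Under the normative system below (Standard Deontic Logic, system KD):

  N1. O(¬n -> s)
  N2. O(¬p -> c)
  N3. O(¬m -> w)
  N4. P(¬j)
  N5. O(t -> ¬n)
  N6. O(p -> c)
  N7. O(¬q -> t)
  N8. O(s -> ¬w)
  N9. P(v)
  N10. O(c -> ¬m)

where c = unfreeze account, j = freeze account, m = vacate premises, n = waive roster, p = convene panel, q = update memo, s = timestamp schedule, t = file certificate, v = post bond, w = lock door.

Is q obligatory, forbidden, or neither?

Obligatory

Premises 2 and 6 are O(¬p -> c) and O(p -> c); every ideal world satisfies ¬p or p, so in either case c holds — hence O(c).
Premise 10 is O(c -> ¬m); since O(c), deontic closure gives O(¬m).
Applying K to premise 3 (O(¬m -> w)) and O(¬m) yields O(w).
The contrapositive of premise 8 (O(s -> ¬w)) is O(w -> ¬s), and O(w) is already established, so O(¬s).
The contrapositive of premise 1 (O(¬n -> s)) is O(¬s -> n), and O(¬s) is already established, so O(n).
Premise 5, O(t -> ¬n), contraposes to O(n -> ¬t); with O(n) we get O(¬t).
The contrapositive of premise 7 (O(¬q -> t)) is O(¬t -> q), and O(¬t) is already established, so O(q).
Premises 4, 9 do not contribute to this derivation.
Hence q is obligatory.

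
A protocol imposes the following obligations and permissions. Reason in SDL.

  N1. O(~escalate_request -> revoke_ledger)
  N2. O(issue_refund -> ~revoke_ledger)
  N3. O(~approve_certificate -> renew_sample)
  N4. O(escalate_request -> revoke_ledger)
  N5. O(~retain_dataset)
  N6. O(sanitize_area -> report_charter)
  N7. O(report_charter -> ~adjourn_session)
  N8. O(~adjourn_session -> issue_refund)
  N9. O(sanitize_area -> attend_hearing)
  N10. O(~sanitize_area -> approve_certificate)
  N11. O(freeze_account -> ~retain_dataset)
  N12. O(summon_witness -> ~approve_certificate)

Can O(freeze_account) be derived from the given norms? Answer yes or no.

No

Premise 11 is O(freeze_account -> ~retain_dataset); even if O(~retain_dataset) held, inferring O(freeze_account) would be affirming the consequent — invalid.
No other premise forces O(freeze_account). An ideal world satisfying every premise can still have freeze_account false, so O(freeze_account) is not derivable.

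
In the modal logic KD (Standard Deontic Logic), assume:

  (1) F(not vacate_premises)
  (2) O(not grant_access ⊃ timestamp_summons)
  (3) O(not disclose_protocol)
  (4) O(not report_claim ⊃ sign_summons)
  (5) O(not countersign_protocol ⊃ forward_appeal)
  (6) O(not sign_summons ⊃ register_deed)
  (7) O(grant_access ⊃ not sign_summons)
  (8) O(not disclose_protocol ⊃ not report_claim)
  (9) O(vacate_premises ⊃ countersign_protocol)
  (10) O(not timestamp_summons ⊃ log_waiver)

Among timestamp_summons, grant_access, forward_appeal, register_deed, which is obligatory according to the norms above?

timestamp_summons

Premise 3 states O(not disclose_protocol) outright.
With premise 8, O(not disclose_protocol ⊃ not report_claim), the K-axiom yields O(not report_claim).
From O(not report_claim) and premise 4, O(not report_claim ⊃ sign_summons), we obtain O(sign_summons).
The contrapositive of premise 7 (O(grant_access ⊃ not sign_summons)) is O(sign_summons ⊃ not grant_access), and O(sign_summons) is already established, so O(not grant_access).
From O(not grant_access) and premise 2, O(not grant_access ⊃ timestamp_summons), we obtain O(timestamp_summons).
So O(timestamp_summons) holds — timestamp_summons is obligatory. None of the other listed options is made obligatory by any chain of premises.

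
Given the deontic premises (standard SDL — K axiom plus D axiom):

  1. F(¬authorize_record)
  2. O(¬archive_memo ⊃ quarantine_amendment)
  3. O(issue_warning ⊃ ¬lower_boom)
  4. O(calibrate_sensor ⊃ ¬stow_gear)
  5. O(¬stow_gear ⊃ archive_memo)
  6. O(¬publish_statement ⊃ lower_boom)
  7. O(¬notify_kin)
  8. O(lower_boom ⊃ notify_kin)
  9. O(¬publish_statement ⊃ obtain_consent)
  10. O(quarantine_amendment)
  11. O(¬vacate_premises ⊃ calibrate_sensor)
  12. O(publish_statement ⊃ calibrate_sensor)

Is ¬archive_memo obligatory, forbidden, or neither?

From premise 7 we have O(¬notify_kin).
Premise 8 is O(lower_boom ⊃ notify_kin); contrapositively O(¬notify_kin ⊃ ¬lower_boom). Since O(¬notify_kin) holds, K gives O(¬lower_boom).
Premise 6 is O(¬publish_statement ⊃ lower_boom); contrapositively O(¬lower_boom ⊃ publish_statement). Since O(¬lower_boom) holds, K gives O(publish_statement).
From O(publish_statement) and premise 12, O(publish_statement ⊃ calibrate_sensor), we obtain O(calibrate_sensor).
Premise 4 is O(calibrate_sensor ⊃ ¬stow_gear); since O(calibrate_sensor), deontic closure gives O(¬stow_gear).
From O(¬stow_gear) and premise 5, O(¬stow_gear ⊃ archive_memo), we obtain O(archive_memo).
Premises 1, 2, 3, 9, 10, 11 do not contribute to this derivation.
Thus O(archive_memo), which is F(¬archive_memo): ¬archive_memo is forbidden.

Forbidden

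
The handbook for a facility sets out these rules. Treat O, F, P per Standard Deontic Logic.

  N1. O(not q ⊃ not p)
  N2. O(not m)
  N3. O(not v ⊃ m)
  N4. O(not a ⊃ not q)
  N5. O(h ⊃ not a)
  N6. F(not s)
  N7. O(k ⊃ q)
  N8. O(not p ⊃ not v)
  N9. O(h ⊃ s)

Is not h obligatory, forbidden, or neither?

Obligatory

Premise 2 states O(not m) outright.
Premise 3, O(not v ⊃ m), contraposes to O(not m ⊃ v); with O(not m) we get O(v).
Premise 8 is O(not p ⊃ not v); contrapositively O(v ⊃ p). Since O(v) holds, K gives O(p).
Premise 1 is O(not q ⊃ not p); contrapositively O(p ⊃ q). Since O(p) holds, K gives O(q).
Premise 4 is O(not a ⊃ not q); contrapositively O(q ⊃ a). Since O(q) holds, K gives O(a).
The contrapositive of premise 5 (O(h ⊃ not a)) is O(a ⊃ not h), and O(a) is already established, so O(not h).
Premises 6, 7, 9 do not contribute to this derivation.
Hence not h is obligatory.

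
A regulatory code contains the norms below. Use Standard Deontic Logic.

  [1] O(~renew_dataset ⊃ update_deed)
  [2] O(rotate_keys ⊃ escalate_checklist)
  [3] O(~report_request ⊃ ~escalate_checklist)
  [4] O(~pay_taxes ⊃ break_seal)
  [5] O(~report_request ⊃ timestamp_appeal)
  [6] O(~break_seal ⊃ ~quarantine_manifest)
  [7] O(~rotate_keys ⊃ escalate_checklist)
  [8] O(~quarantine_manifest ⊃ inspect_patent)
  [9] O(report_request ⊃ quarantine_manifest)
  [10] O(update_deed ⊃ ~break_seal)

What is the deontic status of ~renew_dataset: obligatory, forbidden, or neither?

Premises 2 and 7 cover both cases: O(rotate_keys ⊃ escalate_checklist) and O(~rotate_keys ⊃ escalate_checklist). Since rotate_keys ∨ ~rotate_keys is a tautology, O(escalate_checklist) follows.
The contrapositive of premise 3 (O(~report_request ⊃ ~escalate_checklist)) is O(escalate_checklist ⊃ report_request), and O(escalate_checklist) is already established, so O(report_request).
Premise 9 is O(report_request ⊃ quarantine_manifest); since O(report_request), deontic closure gives O(quarantine_manifest).
Premise 6, O(~break_seal ⊃ ~quarantine_manifest), contraposes to O(quarantine_manifest ⊃ break_seal); with O(quarantine_manifest) we get O(break_seal).
The contrapositive of premise 10 (O(update_deed ⊃ ~break_seal)) is O(break_seal ⊃ ~update_deed), and O(break_seal) is already established, so O(~update_deed).
The contrapositive of premise 1 (O(~renew_dataset ⊃ update_deed)) is O(~update_deed ⊃ renew_dataset), and O(~update_deed) is already established, so O(renew_dataset).
Premises 4, 5, 8 do not contribute to this derivation.
Thus O(renew_dataset), which is F(~renew_dataset): ~renew_dataset is forbidden.

Forbidden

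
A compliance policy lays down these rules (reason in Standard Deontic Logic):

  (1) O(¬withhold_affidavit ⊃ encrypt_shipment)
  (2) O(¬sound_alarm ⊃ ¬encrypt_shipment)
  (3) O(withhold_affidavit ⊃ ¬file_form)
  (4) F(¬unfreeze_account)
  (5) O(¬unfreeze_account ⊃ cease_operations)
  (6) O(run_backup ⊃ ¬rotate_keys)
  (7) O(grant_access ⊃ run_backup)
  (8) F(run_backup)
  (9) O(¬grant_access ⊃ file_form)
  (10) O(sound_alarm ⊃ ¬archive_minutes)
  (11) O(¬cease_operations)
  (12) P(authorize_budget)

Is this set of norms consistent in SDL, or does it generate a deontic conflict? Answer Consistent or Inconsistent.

Consistent

Premise 5 is O(¬unfreeze_account ⊃ cease_operations), but O(¬unfreeze_account) is not derivable from the premises, so it does not yield O(cease_operations).
So O(cease_operations) is not derivable, and the apparent clash with O(¬cease_operations) does not arise.
A world satisfying every obligation exists (e.g. archive_minutes=false, authorize_budget=false, cease_operations=false, encrypt_shipment=true, file_form=true, grant_access=false, rotate_keys=false, run_backup=false, sound_alarm=true, unfreeze_account=true, withhold_affidavit=false); no atom is both obligatory and forbidden, so the set is consistent.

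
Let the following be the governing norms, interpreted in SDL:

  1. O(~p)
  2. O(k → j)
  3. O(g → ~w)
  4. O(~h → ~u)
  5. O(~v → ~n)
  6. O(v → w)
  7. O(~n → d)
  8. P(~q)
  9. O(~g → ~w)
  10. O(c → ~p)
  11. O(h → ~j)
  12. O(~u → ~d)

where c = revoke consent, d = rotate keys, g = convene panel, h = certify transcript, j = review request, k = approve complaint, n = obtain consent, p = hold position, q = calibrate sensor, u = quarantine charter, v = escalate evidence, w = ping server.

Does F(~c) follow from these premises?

No

Premise 10 is O(c → ~p); even if O(~p) held, inferring O(c) would be affirming the consequent — invalid.
No other premise forces O(c). An ideal world satisfying every premise can still have ~c true, so F(~c) is not derivable.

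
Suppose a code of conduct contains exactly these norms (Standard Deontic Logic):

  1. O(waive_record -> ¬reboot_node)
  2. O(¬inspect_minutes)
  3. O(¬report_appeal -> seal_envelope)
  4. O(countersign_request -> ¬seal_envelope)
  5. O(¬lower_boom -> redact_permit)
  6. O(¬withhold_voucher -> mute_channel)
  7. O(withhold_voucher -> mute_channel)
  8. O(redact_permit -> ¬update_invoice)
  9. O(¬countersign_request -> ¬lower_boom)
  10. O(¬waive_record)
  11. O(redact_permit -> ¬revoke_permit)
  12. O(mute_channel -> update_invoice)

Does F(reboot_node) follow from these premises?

No

Premise 1 is O(waive_record -> ¬reboot_node), but O(waive_record) is not derivable from the premises, so it does not yield O(¬reboot_node).
No other premise forces O(¬reboot_node). An ideal world satisfying every premise can still have reboot_node true, so F(reboot_node) is not derivable.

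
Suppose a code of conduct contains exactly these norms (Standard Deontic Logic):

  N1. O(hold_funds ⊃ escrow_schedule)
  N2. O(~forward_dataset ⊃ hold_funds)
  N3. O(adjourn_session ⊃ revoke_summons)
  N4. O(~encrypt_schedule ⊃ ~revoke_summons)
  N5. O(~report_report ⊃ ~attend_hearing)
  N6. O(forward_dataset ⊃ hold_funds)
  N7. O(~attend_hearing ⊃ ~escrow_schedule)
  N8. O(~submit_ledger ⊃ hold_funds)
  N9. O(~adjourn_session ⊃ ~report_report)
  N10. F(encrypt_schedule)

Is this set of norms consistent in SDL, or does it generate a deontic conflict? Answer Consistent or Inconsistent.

Inconsistent

By case analysis on forward_dataset: premise 6 gives O(forward_dataset ⊃ hold_funds) and premise 2 gives O(~forward_dataset ⊃ hold_funds), so O(hold_funds) either way.
Premise 1 is O(hold_funds ⊃ escrow_schedule); since O(hold_funds), deontic closure gives O(escrow_schedule).
Premise 7, O(~attend_hearing ⊃ ~escrow_schedule), contraposes to O(escrow_schedule ⊃ attend_hearing); with O(escrow_schedule) we get O(attend_hearing).
The contrapositive of premise 5 (O(~report_report ⊃ ~attend_hearing)) is O(attend_hearing ⊃ report_report), and O(attend_hearing) is already established, so O(report_report).
Premise 9, O(~adjourn_session ⊃ ~report_report), contraposes to O(report_report ⊃ adjourn_session); with O(report_report) we get O(adjourn_session).
From O(adjourn_session) and premise 3, O(adjourn_session ⊃ revoke_summons), we obtain O(revoke_summons).
Premise 4, O(~encrypt_schedule ⊃ ~revoke_summons), contraposes to O(revoke_summons ⊃ encrypt_schedule); with O(revoke_summons) we get O(encrypt_schedule).
However, F(encrypt_schedule) at premise 10 amounts to O(~encrypt_schedule).
We now have both O(encrypt_schedule) and O(~encrypt_schedule) — encrypt_schedule is simultaneously obligatory and forbidden, violating the D-axiom.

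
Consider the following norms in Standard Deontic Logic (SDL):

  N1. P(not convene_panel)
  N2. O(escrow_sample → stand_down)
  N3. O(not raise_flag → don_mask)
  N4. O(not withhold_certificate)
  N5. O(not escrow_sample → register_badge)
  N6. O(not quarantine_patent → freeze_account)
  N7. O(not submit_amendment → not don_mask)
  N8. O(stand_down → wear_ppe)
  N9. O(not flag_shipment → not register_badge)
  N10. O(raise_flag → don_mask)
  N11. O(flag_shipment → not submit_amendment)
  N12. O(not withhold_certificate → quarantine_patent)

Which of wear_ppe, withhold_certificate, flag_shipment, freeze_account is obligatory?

wear_ppe

By case analysis on not raise_flag: premise 3 gives O(not raise_flag → don_mask) and premise 10 gives O(raise_flag → don_mask), so O(don_mask) either way.
The contrapositive of premise 7 (O(not submit_amendment → not don_mask)) is O(don_mask → submit_amendment), and O(don_mask) is already established, so O(submit_amendment).
Premise 11, O(flag_shipment → not submit_amendment), contraposes to O(submit_amendment → not flag_shipment); with O(submit_amendment) we get O(not flag_shipment).
From O(not flag_shipment) and premise 9, O(not flag_shipment → not register_badge), we obtain O(not register_badge).
Premise 5, O(not escrow_sample → register_badge), contraposes to O(not register_badge → escrow_sample); with O(not register_badge) we get O(escrow_sample).
From O(escrow_sample) and premise 2, O(escrow_sample → stand_down), we obtain O(stand_down).
With premise 8, O(stand_down → wear_ppe), the K-axiom yields O(wear_ppe).
So O(wear_ppe) holds — wear_ppe is obligatory. None of the other listed options is made obligatory by any chain of premises.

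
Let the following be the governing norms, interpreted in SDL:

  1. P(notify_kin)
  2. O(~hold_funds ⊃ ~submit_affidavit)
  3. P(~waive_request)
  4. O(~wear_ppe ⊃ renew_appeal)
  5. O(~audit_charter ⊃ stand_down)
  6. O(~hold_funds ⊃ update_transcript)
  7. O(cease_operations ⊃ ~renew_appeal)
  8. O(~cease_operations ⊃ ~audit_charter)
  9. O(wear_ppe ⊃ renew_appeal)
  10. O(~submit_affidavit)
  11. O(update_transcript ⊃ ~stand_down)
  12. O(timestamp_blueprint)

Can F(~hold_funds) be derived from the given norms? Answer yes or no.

Yes

By case analysis on wear_ppe: premise 9 gives O(wear_ppe ⊃ renew_appeal) and premise 4 gives O(~wear_ppe ⊃ renew_appeal), so O(renew_appeal) either way.
Premise 7, O(cease_operations ⊃ ~renew_appeal), contraposes to O(renew_appeal ⊃ ~cease_operations); with O(renew_appeal) we get O(~cease_operations).
With premise 8, O(~cease_operations ⊃ ~audit_charter), the K-axiom yields O(~audit_charter).
Applying K to premise 5 (O(~audit_charter ⊃ stand_down)) and O(~audit_charter) yields O(stand_down).
Premise 11, O(update_transcript ⊃ ~stand_down), contraposes to O(stand_down ⊃ ~update_transcript); with O(stand_down) we get O(~update_transcript).
The contrapositive of premise 6 (O(~hold_funds ⊃ update_transcript)) is O(~update_transcript ⊃ hold_funds), and O(~update_transcript) is already established, so O(hold_funds).
Premises 1, 2, 3, 10, 12 do not contribute to this derivation.
So O(hold_funds) holds, i.e. F(~hold_funds). The claim follows.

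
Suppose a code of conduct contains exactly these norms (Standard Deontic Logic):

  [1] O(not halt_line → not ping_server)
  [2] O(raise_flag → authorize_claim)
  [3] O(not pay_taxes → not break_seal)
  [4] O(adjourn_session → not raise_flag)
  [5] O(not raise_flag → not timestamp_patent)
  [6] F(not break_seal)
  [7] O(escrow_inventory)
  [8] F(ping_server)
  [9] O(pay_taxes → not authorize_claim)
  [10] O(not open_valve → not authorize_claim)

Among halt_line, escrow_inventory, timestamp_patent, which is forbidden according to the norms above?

Premise 6 is F(not break_seal), i.e. O(break_seal).
Premise 3, O(not pay_taxes → not break_seal), contraposes to O(break_seal → pay_taxes); with O(break_seal) we get O(pay_taxes).
Premise 9 is O(pay_taxes → not authorize_claim); since O(pay_taxes), deontic closure gives O(not authorize_claim).
The contrapositive of premise 2 (O(raise_flag → authorize_claim)) is O(not authorize_claim → not raise_flag), and O(not authorize_claim) is already established, so O(not raise_flag).
With premise 5, O(not raise_flag → not timestamp_patent), the K-axiom yields O(not timestamp_patent).
So O(not timestamp_patent) holds, i.e. timestamp_patent is forbidden. None of the other listed options is forbidden under the premises.

timestamp_patent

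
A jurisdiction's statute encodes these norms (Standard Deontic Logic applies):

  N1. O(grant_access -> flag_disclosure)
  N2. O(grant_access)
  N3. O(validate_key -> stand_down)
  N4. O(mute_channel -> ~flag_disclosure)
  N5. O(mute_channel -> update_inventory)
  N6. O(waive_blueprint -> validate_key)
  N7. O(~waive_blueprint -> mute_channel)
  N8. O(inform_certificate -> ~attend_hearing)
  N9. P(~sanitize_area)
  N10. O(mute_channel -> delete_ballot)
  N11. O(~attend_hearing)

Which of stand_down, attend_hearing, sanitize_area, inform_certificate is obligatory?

From premise 2 we have O(grant_access).
From O(grant_access) and premise 1, O(grant_access -> flag_disclosure), we obtain O(flag_disclosure).
Premise 4, O(mute_channel -> ~flag_disclosure), contraposes to O(flag_disclosure -> ~mute_channel); with O(flag_disclosure) we get O(~mute_channel).
Premise 7 is O(~waive_blueprint -> mute_channel); contrapositively O(~mute_channel -> waive_blueprint). Since O(~mute_channel) holds, K gives O(waive_blueprint).
Premise 6 is O(waive_blueprint -> validate_key); since O(waive_blueprint), deontic closure gives O(validate_key).
Premise 3 is O(validate_key -> stand_down); since O(validate_key), deontic closure gives O(stand_down).
So O(stand_down) holds — stand_down is obligatory. None of the other listed options is made obligatory by any chain of premises.

stand_down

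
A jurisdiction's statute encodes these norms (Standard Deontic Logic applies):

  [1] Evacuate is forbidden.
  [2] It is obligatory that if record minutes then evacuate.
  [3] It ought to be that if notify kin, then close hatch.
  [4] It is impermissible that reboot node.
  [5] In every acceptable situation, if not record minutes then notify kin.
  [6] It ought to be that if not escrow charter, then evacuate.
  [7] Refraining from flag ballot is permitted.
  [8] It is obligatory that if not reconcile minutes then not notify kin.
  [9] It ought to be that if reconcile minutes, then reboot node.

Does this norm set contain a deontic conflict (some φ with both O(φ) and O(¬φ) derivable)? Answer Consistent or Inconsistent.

Inconsistent

Premise 4, F(reboot_node), is equivalent to O(¬reboot_node).
Premise 9, O(reconcile_minutes → reboot_node), contraposes to O(¬reboot_node → ¬reconcile_minutes); with O(¬reboot_node) we get O(¬reconcile_minutes).
Applying K to premise 8 (O(¬reconcile_minutes → ¬notify_kin)) and O(¬reconcile_minutes) yields O(¬notify_kin).
The contrapositive of premise 5 (O(¬record_minutes → notify_kin)) is O(¬notify_kin → record_minutes), and O(¬notify_kin) is already established, so O(record_minutes).
Premise 2 is O(record_minutes → evacuate); since O(record_minutes), deontic closure gives O(evacuate).
However, F(evacuate) at premise 1 amounts to O(¬evacuate).
We now have both O(evacuate) and O(¬evacuate) — evacuate is simultaneously obligatory and forbidden, violating the D-axiom.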